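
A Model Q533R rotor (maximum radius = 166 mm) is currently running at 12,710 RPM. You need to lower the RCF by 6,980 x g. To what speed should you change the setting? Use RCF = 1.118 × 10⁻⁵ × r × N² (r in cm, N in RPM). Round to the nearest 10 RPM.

r = 166 mm = 16.6 cm
Current RCF = 1.118 × 10⁻⁵ × 16.6 × (12710)² = 1.118 × 10⁻⁵ × 16.6 × 161,544,100 ≈ 29,980.6 × g
Target RCF = 29,980.6 − 6,980 = 23,000.6 × g
N² = 23,000.6 / (18.5588 × 10⁻⁵) = 123,933,660
N ≈ √123,933,660 ≈ 11,132.5

≈ 11130 RPM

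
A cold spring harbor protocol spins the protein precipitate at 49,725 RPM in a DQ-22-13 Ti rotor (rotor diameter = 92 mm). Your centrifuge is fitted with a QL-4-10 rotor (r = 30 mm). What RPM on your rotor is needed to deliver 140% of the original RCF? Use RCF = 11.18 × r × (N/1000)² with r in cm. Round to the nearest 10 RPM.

Original rotor: r = 92 mm / 2 = 46 mm = 4.6 cm
RCF_original = 11.18 × 4.6 × (49.725)² = 11.18 × 4.6 × 2,472.575625 ≈ 127,159.6 × g
Target RCF = 1.4 × 127,159.6 ≈ 178,023.4 × g
Your rotor: r = 30 mm = 3.0 cm
178,023.4 = 11.18 × 3 × (N/1000)²
(N/1000)² = 178,023.4 / 33.54 = 5307.794
N = 1000 × √5307.794 ≈ 72,854.6

≈ 72850 RPM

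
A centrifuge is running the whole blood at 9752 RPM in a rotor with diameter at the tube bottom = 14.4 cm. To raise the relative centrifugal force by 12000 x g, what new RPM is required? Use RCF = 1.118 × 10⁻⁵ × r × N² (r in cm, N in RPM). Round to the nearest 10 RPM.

≈ 15630 RPM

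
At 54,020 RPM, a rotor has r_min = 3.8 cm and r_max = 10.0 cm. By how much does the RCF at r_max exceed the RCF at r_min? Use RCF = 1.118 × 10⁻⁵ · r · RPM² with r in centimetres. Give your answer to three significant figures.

202000 ×g

RCF_max = 1.118 × 10⁻⁵ × 10 × (54020)² = 1.118 × 10⁻⁵ × 10 × 2,918,160,400 ≈ 326,250.3 × g
RCF_min = 1.118 × 10⁻⁵ × 3.8 × (54020)² = 1.118 × 10⁻⁵ × 3.8 × 2,918,160,400 ≈ 123,975.1 × g
ΔRCF = 326,250.3 − 123,975.1 = 202,275.2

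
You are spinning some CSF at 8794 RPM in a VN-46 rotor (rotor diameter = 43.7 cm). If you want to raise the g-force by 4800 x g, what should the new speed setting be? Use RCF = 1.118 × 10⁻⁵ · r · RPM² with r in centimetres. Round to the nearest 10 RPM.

≈ 9850 RPM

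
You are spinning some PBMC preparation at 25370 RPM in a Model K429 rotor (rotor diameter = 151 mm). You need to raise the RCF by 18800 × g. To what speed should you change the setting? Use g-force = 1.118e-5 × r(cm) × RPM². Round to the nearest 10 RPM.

≈ 29430 RPM

r = 151 mm / 2 = 75.5 mm = 7.55 cm
Current RCF = 1.118 × 10⁻⁵ × 7.55 × (25370)² = 1.118 × 10⁻⁵ × 7.55 × 643,636,900 ≈ 54,328.7 × g
Target RCF = 54,328.7 + 18,800 = 73,128.7 × g
N² = 73,128.7 / (8.4409 × 10⁻⁵) = 866,361,407
N ≈ √866,361,407 ≈ 29,434.0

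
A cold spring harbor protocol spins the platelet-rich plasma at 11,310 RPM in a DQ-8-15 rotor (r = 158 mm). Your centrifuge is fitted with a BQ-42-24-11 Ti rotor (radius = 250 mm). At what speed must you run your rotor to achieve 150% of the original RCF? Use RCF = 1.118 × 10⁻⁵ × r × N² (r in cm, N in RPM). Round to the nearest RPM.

Original rotor: r = 158 mm = 15.8 cm
RCF_original = 1.118 × 10⁻⁵ × 15.8 × (11310)² = 1.118 × 10⁻⁵ × 15.8 × 127,916,100 ≈ 22,595.6 × g
Target RCF = 1.5 × 22,595.6 ≈ 33,893.4 × g
Your rotor: r = 250 mm = 25.0 cm
33,893.4 = 1.118 × 10⁻⁵ × 25 × N²
N² = 33,893.4 / (27.95 × 10⁻⁵) = 121,264,401
N ≈ √121,264,401 ≈ 11,012.0

≈ 11012 RPM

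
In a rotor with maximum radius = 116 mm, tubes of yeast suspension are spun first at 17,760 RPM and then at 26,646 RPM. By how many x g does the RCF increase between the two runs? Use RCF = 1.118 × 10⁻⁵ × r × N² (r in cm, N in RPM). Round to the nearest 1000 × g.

r = 116 mm = 11.6 cm
RCF₁ = 1.118 × 10⁻⁵ × 11.6 × (17760)² = 1.118 × 10⁻⁵ × 11.6 × 315,417,600 ≈ 40,905.9 × g
RCF₂ = 1.118 × 10⁻⁵ × 11.6 × (26646)² = 1.118 × 10⁻⁵ × 11.6 × 710,009,316 ≈ 92,079.7 × g
Increase = 92,079.7 − 40,905.9 = 51,173.8

≈ 51000 x g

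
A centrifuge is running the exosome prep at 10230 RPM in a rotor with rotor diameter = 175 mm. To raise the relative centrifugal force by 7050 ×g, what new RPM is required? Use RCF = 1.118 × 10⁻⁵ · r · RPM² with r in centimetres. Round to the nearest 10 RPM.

r = 175 mm / 2 = 87.5 mm = 8.75 cm
Current RCF = 1.118 × 10⁻⁵ × 8.75 × (10230)² = 1.118 × 10⁻⁵ × 8.75 × 104,652,900 ≈ 10,237.7 × g
Target RCF = 10,237.7 + 7,050 = 17,287.7 × g
N² = 17,287.7 / (9.7825 × 10⁻⁵) = 176,720,675
N ≈ √176,720,675 ≈ 13,293.6

≈ 13290 RPM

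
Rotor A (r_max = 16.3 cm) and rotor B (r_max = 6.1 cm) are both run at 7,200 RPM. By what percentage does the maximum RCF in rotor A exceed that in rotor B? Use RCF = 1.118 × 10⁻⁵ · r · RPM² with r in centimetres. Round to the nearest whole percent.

167%

At equal RPM, RCF scales linearly with r: ratio = 16.3 / 6.1 = 2.6721.
So rotor A delivers 167.2% more g-force.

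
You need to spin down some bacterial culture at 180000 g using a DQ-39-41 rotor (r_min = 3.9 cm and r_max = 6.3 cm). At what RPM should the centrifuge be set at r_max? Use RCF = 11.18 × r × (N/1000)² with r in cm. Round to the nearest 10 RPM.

Use r_max = 6.3 cm.
180,000 = 11.18 × 6.3 × (N/1000)²
(N/1000)² = 180,000 / 70.434 = 2555.584
N = 1000 × √2555.584 ≈ 50,552.8

50550 RPM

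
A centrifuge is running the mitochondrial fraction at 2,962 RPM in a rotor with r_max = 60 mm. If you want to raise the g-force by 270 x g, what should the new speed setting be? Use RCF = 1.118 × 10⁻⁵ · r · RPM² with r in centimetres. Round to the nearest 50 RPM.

N₂ ≈ 3600 RPM

r = 60 mm = 6.0 cm
Current RCF = 1.118 × 10⁻⁵ × 6 × (2962)² = 1.118 × 10⁻⁵ × 6 × 8,773,444 ≈ 588.5 × g
Target RCF = 588.5 + 270 = 858.5 × g
N² = 858.5 / (6.708 × 10⁻⁵) = 12,798,151
N ≈ √12,798,151 ≈ 3,577.5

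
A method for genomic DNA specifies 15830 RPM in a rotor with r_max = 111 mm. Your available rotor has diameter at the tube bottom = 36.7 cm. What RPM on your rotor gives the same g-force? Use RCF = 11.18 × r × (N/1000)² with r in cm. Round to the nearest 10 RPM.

Original rotor: r = 111 mm = 11.1 cm
RCF = 11.18 × r × (N/1000)²
RCF_original = 11.18 × 11.1 × (15.83)² = 11.18 × 11.1 × 250.5889 ≈ 31,097.6 × g
Your rotor: r = 36.7 / 2 = 18.35 cm
31,097.6 = 11.18 × 18.35 × (N/1000)²
(N/1000)² = 31,097.6 / 205.153 = 151.5825
N = 1000 × √151.5825 ≈ 12,311.9

≈ 12310 RPM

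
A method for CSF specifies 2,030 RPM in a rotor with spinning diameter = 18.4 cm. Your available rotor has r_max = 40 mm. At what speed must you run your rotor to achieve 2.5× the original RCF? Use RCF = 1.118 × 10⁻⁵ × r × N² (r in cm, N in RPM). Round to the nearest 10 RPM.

Original rotor: r = 18.4 / 2 = 9.2 cm
RCF_original = 1.118 × 10⁻⁵ × 9.2 × (2030)² = 1.118 × 10⁻⁵ × 9.2 × 4,120,900 ≈ 423.9 × g
Target RCF = 2.5 × 423.9 ≈ 1,059.8 × g
Your rotor: r = 40 mm = 4.0 cm
1,059.8 = 1.118 × 10⁻⁵ × 4 × N²
N² = 1,059.8 / (4.472 × 10⁻⁵) = 23,698,569
N ≈ √23,698,569 ≈ 4,868.1

4870 RPM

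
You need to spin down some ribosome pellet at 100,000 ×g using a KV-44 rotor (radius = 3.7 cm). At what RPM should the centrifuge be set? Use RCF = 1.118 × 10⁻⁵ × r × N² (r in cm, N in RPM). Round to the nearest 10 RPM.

RCF = 1.118 × 10⁻⁵ × r × N²
100,000 = 1.118 × 10⁻⁵ × 3.7 × N²
N² = 100,000 / (4.1366 × 10⁻⁵) = 2,417,444,278
N ≈ √2,417,444,278 ≈ 49,167.5

49170 RPM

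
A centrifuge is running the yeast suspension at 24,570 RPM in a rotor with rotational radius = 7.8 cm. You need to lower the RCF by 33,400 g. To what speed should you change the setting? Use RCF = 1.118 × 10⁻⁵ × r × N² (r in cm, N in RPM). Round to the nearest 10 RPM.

Current RCF = 1.118 × 10⁻⁵ × 7.8 × (24570)² = 1.118 × 10⁻⁵ × 7.8 × 603,684,900 ≈ 52,643.7 × g
Target RCF = 52,643.7 − 33,400 = 19,243.7 × g
N² = 19,243.7 / (8.7204 × 10⁻⁵) = 220,674,510
N ≈ √220,674,510 ≈ 14,855.1

14860 RPM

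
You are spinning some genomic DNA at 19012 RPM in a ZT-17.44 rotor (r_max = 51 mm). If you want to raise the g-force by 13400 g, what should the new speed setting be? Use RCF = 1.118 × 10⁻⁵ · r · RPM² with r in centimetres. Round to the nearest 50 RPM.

r = 51 mm = 5.1 cm
Current RCF = 1.118 × 10⁻⁵ × 5.1 × (19012)² = 1.118 × 10⁻⁵ × 5.1 × 361,456,144 ≈ 20,609.5 × g
Target RCF = 20,609.5 + 13,400 = 34,009.5 × g
N² = 34,009.5 / (5.7018 × 10⁻⁵) = 596,469,536
N ≈ √596,469,536 ≈ 24,422.7

≈ 24400 RPM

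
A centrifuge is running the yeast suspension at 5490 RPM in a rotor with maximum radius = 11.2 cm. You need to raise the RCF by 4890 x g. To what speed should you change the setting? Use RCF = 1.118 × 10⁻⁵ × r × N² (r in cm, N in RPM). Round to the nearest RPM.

Current RCF = 1.118 × 10⁻⁵ × 11.2 × (5490)² = 1.118 × 10⁻⁵ × 11.2 × 30,140,100 ≈ 3,774 × g
Target RCF = 3,774 + 4,890 = 8,664 × g
N² = 8,664 / (12.5216 × 10⁻⁵) = 69,192,435
N ≈ √69,192,435 ≈ 8,318.2

N₂ ≈ 8318 RPM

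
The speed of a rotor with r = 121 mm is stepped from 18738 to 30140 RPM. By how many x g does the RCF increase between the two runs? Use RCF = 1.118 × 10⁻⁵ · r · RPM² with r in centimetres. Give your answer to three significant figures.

r = 121 mm = 12.1 cm
RCF₁ = 1.118 × 10⁻⁵ × 12.1 × (18738)² = 1.118 × 10⁻⁵ × 12.1 × 351,112,644 ≈ 47,497.8 × g
RCF₂ = 1.118 × 10⁻⁵ × 12.1 × (30140)² = 1.118 × 10⁻⁵ × 12.1 × 908,419,600 ≈ 122,889.2 × g
Increase = 122,889.2 − 47,497.8 = 75,391.4

75400 x g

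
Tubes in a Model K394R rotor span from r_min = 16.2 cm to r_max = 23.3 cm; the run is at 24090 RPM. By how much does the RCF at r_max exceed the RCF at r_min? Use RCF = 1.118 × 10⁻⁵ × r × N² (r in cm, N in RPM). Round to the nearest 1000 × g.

ΔRCF = 1.118 × 10⁻⁵ × (r_max − r_min) × N² = 1.118 × 10⁻⁵ × 7.1 × 580,328,100 ≈ 46,065.3

≈ 46000 ×g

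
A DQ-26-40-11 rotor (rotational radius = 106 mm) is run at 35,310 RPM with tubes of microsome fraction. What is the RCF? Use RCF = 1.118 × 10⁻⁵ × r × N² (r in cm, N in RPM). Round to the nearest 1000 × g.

r = 106 mm = 10.6 cm
RCF = 1.118 × 10⁻⁵ × 10.6 × (35310)² = 1.118 × 10⁻⁵ × 10.6 × 1,246,796,100 ≈ 147,755.3 × g

≈ 148000 x g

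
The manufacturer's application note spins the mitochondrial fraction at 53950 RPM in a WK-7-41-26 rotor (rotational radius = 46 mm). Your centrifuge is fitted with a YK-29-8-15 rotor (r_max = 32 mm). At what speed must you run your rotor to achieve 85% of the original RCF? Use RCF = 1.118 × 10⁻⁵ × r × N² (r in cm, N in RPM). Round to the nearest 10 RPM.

59640 RPM

Original rotor: r = 46 mm = 4.6 cm
RCF_original = 1.118 × 10⁻⁵ × 4.6 × (53950)² = 1.118 × 10⁻⁵ × 4.6 × 2,910,602,500 ≈ 149,686.5 × g
Target RCF = 0.85 × 149,686.5 ≈ 127,233.5 × g
Your rotor: r = 32 mm = 3.2 cm
127,233.5 = 1.118 × 10⁻⁵ × 3.2 × N²
N² = 127,233.5 / (3.5776 × 10⁻⁵) = 3,556,392,554
N ≈ √3,556,392,554 ≈ 59,635.5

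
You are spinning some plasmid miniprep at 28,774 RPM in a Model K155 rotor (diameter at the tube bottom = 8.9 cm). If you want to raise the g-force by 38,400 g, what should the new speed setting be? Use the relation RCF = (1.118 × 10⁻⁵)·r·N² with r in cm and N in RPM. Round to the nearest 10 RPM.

r = 8.9 / 2 = 4.45 cm
Current RCF = 1.118 × 10⁻⁵ × 4.45 × (28774)² = 1.118 × 10⁻⁵ × 4.45 × 827,943,076 ≈ 41,191 × g
Target RCF = 41,191 + 38,400 = 79,591 × g
N² = 79,591 / (4.9751 × 10⁻⁵) = 1,599,786,939
N ≈ √1,599,786,939 ≈ 39,997.3

≈ 40000 RPM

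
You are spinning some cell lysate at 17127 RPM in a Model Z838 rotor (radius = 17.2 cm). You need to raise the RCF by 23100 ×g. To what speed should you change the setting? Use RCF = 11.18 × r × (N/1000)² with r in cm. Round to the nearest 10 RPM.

20330 RPM

Current RCF = 11.18 × 17.2 × (17.127)² = 11.18 × 17.2 × 293.334129 ≈ 56,407 × g
Target RCF = 56,407 + 23,100 = 79,507 × g
(N/1000)² = 79,507 / 192.296 = 413.4615
N = 1000 × √413.4615 ≈ 20,333.8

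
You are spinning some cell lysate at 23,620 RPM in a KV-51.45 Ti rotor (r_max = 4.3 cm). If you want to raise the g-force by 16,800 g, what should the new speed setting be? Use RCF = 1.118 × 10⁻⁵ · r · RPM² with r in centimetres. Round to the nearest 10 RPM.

N₂ ≈ 30120 RPM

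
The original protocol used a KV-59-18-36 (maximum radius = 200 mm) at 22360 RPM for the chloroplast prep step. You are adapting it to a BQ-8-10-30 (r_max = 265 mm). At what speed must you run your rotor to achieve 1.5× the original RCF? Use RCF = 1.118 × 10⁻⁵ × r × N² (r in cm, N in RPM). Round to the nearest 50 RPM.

≈ 23800 RPM

Original rotor: r = 200 mm = 20.0 cm
RCF_original = 1.118 × 10⁻⁵ × 20 × (22360)² = 1.118 × 10⁻⁵ × 20 × 499,969,600 ≈ 111,793.2 × g
Target RCF = 1.5 × 111,793.2 ≈ 167,689.8 × g
Your rotor: r = 265 mm = 26.5 cm
167,689.8 = 1.118 × 10⁻⁵ × 26.5 × N²
N² = 167,689.8 / (29.627 × 10⁻⁵) = 566,003,308
N ≈ √566,003,308 ≈ 23,790.8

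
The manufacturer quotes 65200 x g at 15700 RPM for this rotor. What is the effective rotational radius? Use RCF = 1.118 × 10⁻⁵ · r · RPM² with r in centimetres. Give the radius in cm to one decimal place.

r ≈ 23.7 cm

RCF = 1.118 × 10⁻⁵ × r × N²
65200 = 1.118 × 10⁻⁵ × r × (15700)²
r = 65200 / (1.118 × 10⁻⁵ × 246,490,000) = 65200 / 2755.758 ≈ 23.660 cm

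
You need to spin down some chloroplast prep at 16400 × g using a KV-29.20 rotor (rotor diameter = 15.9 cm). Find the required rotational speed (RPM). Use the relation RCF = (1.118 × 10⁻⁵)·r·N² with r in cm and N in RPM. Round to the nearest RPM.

r = 15.9 / 2 = 7.95 cm
16,400 = 1.118 × 10⁻⁵ × 7.95 × N²
N² = 16,400 / (8.8881 × 10⁻⁵) = 184,516,376
N ≈ √184,516,376 ≈ 13,583.7

≈ 13584 RPM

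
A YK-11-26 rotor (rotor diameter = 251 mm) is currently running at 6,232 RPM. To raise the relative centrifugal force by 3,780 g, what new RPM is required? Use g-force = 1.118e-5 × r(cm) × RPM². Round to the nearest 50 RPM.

8100 RPM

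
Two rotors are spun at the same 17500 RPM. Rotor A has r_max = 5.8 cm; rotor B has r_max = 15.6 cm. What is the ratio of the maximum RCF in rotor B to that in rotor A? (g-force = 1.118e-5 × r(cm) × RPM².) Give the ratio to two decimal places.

At fixed N, RCF ∝ r, so RCF_B/RCF_A = r_B/r_A = 15.6 / 5.8 = 2.6897.

2.69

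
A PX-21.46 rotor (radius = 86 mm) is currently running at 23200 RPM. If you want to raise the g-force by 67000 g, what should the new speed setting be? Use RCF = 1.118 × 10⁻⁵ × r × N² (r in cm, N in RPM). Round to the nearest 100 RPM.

≈ 35100 RPM

r = 86 mm = 8.6 cm
Current RCF = 1.118 × 10⁻⁵ × 8.6 × (23200)² = 1.118 × 10⁻⁵ × 8.6 × 538,240,000 ≈ 51,750.7 × g
Target RCF = 51,750.7 + 67,000 = 118,750.7 × g
N² = 118,750.7 / (9.6148 × 10⁻⁵) = 1,235,082,373
N ≈ √1,235,082,373 ≈ 35,143.7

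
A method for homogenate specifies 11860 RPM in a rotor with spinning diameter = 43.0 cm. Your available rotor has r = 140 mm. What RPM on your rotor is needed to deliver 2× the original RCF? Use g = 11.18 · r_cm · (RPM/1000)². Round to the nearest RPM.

Original rotor: r = 43.0 / 2 = 21.5 cm
RCF_original = 11.18 × 21.5 × (11.86)² = 11.18 × 21.5 × 140.6596 ≈ 33,810.3 × g
Target RCF = 2 × 33,810.3 ≈ 67,620.6 × g
Your rotor: r = 140 mm = 14.0 cm
67,620.6 = 11.18 × 14 × (N/1000)²
(N/1000)² = 67,620.6 / 156.52 = 432.0253
N = 1000 × √432.0253 ≈ 20,785.2

20785 RPM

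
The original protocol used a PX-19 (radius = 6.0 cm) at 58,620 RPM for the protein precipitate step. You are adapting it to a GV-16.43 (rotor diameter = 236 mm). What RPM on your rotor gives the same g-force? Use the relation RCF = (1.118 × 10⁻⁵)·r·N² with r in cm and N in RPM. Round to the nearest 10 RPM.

≈ 41800 RPM

RCF = 1.118 × 10⁻⁵ × r × N²
RCF_original = 1.118 × 10⁻⁵ × 6 × (58620)² = 1.118 × 10⁻⁵ × 6 × 3,436,304,400 ≈ 230,507.3 × g
Your rotor: r = 236 mm / 2 = 118 mm = 11.8 cm
230,507.3 = 1.118 × 10⁻⁵ × 11.8 × N²
N² = 230,507.3 / (13.1924 × 10⁻⁵) = 1,747,273,430
N ≈ √1,747,273,430 ≈ 41,800.4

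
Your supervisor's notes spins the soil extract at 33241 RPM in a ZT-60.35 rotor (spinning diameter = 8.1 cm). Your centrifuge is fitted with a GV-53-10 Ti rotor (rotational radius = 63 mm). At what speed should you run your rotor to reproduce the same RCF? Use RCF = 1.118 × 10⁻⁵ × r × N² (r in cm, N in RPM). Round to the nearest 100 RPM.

Original rotor: r = 8.1 / 2 = 4.05 cm
RCF_original = 1.118 × 10⁻⁵ × 4.05 × (33241)² = 1.118 × 10⁻⁵ × 4.05 × 1,104,964,081 ≈ 50,031.7 × g
Your rotor: r = 63 mm = 6.3 cm
50,031.7 = 1.118 × 10⁻⁵ × 6.3 × N²
N² = 50,031.7 / (7.0434 × 10⁻⁵) = 710,334,498
N ≈ √710,334,498 ≈ 26,652.1

26700 RPM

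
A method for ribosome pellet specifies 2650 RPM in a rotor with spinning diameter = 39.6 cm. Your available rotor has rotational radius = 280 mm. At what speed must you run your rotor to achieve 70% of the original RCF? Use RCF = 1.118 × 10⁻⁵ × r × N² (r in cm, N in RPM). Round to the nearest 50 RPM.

Original rotor: r = 39.6 / 2 = 19.8 cm
RCF = 1.118 × 10⁻⁵ × r × N²
RCF_original = 1.118 × 10⁻⁵ × 19.8 × (2650)² = 1.118 × 10⁻⁵ × 19.8 × 7,022,500 ≈ 1,554.5 × g
Target RCF = 0.7 × 1,554.5 ≈ 1,088.1 × g
Your rotor: r = 280 mm = 28.0 cm
1,088.1 = 1.118 × 10⁻⁵ × 28 × N²
N² = 1,088.1 / (31.304 × 10⁻⁵) = 3,475,914
N ≈ √3,475,914 ≈ 1,864.4

≈ 1850 RPM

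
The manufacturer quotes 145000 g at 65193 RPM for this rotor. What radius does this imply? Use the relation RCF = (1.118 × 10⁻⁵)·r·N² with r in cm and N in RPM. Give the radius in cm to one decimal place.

145000 = 1.118 × 10⁻⁵ × r × (65193)²
r = 145000 / (1.118 × 10⁻⁵ × 4,250,127,249) = 145000 / 47516.42 ≈ 3.052 cm

r ≈ 3.1 cm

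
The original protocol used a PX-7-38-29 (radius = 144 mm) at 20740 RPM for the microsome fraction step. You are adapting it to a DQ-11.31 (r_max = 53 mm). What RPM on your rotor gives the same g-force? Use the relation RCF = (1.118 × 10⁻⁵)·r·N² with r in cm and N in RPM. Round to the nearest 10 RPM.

Original rotor: r = 144 mm = 14.4 cm
RCF = 1.118 × 10⁻⁵ × r × N²
RCF_original = 1.118 × 10⁻⁵ × 14.4 × (20740)² = 1.118 × 10⁻⁵ × 14.4 × 430,147,600 ≈ 69,250.3 × g
Your rotor: r = 53 mm = 5.3 cm
69,250.3 = 1.118 × 10⁻⁵ × 5.3 × N²
N² = 69,250.3 / (5.9254 × 10⁻⁵) = 1,168,702,535
N ≈ √1,168,702,535 ≈ 34,186.3

34190 RPM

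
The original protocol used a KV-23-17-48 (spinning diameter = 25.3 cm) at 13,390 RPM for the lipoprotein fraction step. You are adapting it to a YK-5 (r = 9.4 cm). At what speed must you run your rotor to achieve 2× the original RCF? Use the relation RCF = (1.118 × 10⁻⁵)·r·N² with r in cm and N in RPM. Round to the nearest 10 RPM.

Original rotor: r = 25.3 / 2 = 12.65 cm
RCF_original = 1.118 × 10⁻⁵ × 12.65 × (13390)² = 1.118 × 10⁻⁵ × 12.65 × 179,292,100 ≈ 25,356.7 × g
Target RCF = 2 × 25,356.7 ≈ 50,713.4 × g
50,713.4 = 1.118 × 10⁻⁵ × 9.4 × N²
N² = 50,713.4 / (10.5092 × 10⁻⁵) = 482,561,946
N ≈ √482,561,946 ≈ 21,967.3

≈ 21970 RPM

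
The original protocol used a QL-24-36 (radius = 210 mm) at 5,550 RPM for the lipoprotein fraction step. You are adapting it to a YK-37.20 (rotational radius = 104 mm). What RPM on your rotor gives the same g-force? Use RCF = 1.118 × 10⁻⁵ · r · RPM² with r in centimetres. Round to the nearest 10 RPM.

Original rotor: r = 210 mm = 21.0 cm
RCF_original = 1.118 × 10⁻⁵ × 21 × (5550)² = 1.118 × 10⁻⁵ × 21 × 30,802,500 ≈ 7,231.8 × g
Your rotor: r = 104 mm = 10.4 cm
7,231.8 = 1.118 × 10⁻⁵ × 10.4 × N²
N² = 7,231.8 / (11.6272 × 10⁻⁵) = 62,197,262
N ≈ √62,197,262 ≈ 7,886.5

7890 RPM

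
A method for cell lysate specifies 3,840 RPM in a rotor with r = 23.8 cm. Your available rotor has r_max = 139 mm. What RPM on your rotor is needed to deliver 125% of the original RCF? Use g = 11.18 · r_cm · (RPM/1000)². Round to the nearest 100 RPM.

≈ 5600 RPM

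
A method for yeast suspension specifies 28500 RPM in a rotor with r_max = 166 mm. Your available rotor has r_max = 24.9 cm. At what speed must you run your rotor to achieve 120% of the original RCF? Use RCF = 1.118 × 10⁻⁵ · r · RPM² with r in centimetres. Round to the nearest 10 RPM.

Original rotor: r = 166 mm = 16.6 cm
RCF_original = 1.118 × 10⁻⁵ × 16.6 × (28500)² = 1.118 × 10⁻⁵ × 16.6 × 812,250,000 ≈ 150,743.9 × g
Target RCF = 1.2 × 150,743.9 ≈ 180,892.7 × g
180,892.7 = 1.118 × 10⁻⁵ × 24.9 × N²
N² = 180,892.7 / (27.8382 × 10⁻⁵) = 649,800,274
N ≈ √649,800,274 ≈ 25,491.2

≈ 25490 RPM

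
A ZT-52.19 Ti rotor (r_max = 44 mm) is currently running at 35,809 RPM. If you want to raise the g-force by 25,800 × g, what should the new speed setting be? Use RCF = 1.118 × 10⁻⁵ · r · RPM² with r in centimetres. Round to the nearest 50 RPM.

N₂ ≈ 42500 RPM

r = 44 mm = 4.4 cm
Current RCF = 1.118 × 10⁻⁵ × 4.4 × (35809)² = 1.118 × 10⁻⁵ × 4.4 × 1,282,284,481 ≈ 63,078.1 × g
Target RCF = 63,078.1 + 25,800 = 88,878.1 × g
N² = 88,878.1 / (4.9192 × 10⁻⁵) = 1,806,759,229
N ≈ √1,806,759,229 ≈ 42,506.0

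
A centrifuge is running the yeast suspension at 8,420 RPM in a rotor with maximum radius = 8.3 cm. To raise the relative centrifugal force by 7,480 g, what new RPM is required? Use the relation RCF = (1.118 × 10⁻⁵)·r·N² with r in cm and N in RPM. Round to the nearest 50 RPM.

Current RCF = 1.118 × 10⁻⁵ × 8.3 × (8420)² = 1.118 × 10⁻⁵ × 8.3 × 70,896,400 ≈ 6,578.8 × g
Target RCF = 6,578.8 + 7,480 = 14,058.8 × g
N² = 14,058.8 / (9.2794 × 10⁻⁵) = 151,505,485
N ≈ √151,505,485 ≈ 12,308.8

≈ 12300 RPM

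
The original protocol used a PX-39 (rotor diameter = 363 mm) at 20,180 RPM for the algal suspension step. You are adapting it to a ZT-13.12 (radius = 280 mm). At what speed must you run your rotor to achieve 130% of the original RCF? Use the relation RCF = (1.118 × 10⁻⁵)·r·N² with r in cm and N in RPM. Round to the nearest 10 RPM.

≈ 18520 RPM

Original rotor: r = 363 mm / 2 = 181.5 mm = 18.15 cm
RCF_original = 1.118 × 10⁻⁵ × 18.15 × (20180)² = 1.118 × 10⁻⁵ × 18.15 × 407,232,400 ≈ 82,634.4 × g
Target RCF = 1.3 × 82,634.4 ≈ 107,424.7 × g
Your rotor: r = 280 mm = 28.0 cm
107,424.7 = 1.118 × 10⁻⁵ × 28 × N²
N² = 107,424.7 / (31.304 × 10⁻⁵) = 343,166,049
N ≈ √343,166,049 ≈ 18,524.7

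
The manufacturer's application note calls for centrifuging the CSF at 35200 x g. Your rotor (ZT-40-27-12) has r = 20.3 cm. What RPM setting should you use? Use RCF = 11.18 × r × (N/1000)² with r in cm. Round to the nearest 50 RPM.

N ≈ 12450 RPM

RCF = 11.18 × r × (N/1000)²
35,200 = 11.18 × 20.3 × (N/1000)²
(N/1000)² = 35,200 / 226.954 = 155.0975
N = 1000 × √155.0975 ≈ 12,453.8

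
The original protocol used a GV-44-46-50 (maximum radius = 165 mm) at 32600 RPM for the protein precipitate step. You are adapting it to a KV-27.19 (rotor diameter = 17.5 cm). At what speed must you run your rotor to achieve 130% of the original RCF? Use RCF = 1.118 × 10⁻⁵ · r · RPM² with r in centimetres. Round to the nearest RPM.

51042 RPM

Original rotor: r = 165 mm = 16.5 cm
RCF_original = 1.118 × 10⁻⁵ × 16.5 × (32600)² = 1.118 × 10⁻⁵ × 16.5 × 1,062,760,000 ≈ 196,047.3 × g
Target RCF = 1.3 × 196,047.3 ≈ 254,861.5 × g
Your rotor: r = 17.5 / 2 = 8.75 cm
254,861.5 = 1.118 × 10⁻⁵ × 8.75 × N²
N² = 254,861.5 / (9.7825 × 10⁻⁵) = 2,605,279,836
N ≈ √2,605,279,836 ≈ 51,041.9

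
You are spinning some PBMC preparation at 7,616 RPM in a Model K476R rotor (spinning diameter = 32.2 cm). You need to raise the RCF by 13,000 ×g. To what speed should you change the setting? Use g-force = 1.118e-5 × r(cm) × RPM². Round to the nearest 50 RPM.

r = 32.2 / 2 = 16.1 cm
Current RCF = 1.118 × 10⁻⁵ × 16.1 × (7616)² = 1.118 × 10⁻⁵ × 16.1 × 58,003,456 ≈ 10,440.5 × g
Target RCF = 10,440.5 + 13,000 = 23,440.5 × g
N² = 23,440.5 / (17.9998 × 10⁻⁵) = 130,226,447
N ≈ √130,226,447 ≈ 11,411.7

11400 RPM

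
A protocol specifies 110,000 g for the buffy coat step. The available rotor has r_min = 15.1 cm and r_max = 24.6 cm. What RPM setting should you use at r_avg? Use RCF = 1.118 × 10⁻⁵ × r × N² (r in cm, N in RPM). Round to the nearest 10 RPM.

r_avg = (15.1 + 24.6) / 2 = 19.85 cm
110,000 = 1.118 × 10⁻⁵ × 19.85 × N²
N² = 110,000 / (22.1923 × 10⁻⁵) = 495,667,416
N ≈ √495,667,416 ≈ 22,263.6

22260 RPM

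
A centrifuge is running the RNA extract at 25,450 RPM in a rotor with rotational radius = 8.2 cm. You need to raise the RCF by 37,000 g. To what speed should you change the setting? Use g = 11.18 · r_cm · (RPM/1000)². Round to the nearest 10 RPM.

N₂ ≈ 32420 RPM

Current RCF = 11.18 × 8.2 × (25.45)² = 11.18 × 8.2 × 647.7025 ≈ 59,378.8 × g
Target RCF = 59,378.8 + 37,000 = 96,378.8 × g
(N/1000)² = 96,378.8 / 91.676 = 1051.298
N = 1000 × √1051.298 ≈ 32,423.7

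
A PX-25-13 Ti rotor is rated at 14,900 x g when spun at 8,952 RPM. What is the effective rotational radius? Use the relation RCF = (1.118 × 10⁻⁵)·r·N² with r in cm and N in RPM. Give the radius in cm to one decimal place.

RCF = 1.118 × 10⁻⁵ × r × N²
14900 = 1.118 × 10⁻⁵ × r × (8952)²
r = 14900 / (1.118 × 10⁻⁵ × 80,138,304) = 14900 / 895.9462 ≈ 16.630 cm

r ≈ 16.6 cm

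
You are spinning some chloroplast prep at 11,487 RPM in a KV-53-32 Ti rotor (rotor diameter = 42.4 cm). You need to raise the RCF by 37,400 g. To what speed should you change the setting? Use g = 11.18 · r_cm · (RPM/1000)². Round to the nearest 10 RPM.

≈ 17020 RPM

r = 42.4 / 2 = 21.2 cm
Current RCF = 11.18 × 21.2 × (11.487)² = 11.18 × 21.2 × 131.951169 ≈ 31,274.5 × g
Target RCF = 31,274.5 + 37,400 = 68,674.5 × g
(N/1000)² = 68,674.5 / 237.016 = 289.7463
N = 1000 × √289.7463 ≈ 17,021.9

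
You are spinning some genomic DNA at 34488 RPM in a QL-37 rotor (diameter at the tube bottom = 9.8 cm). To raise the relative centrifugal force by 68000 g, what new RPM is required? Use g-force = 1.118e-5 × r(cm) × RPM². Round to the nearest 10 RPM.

N₂ ≈ 49300 RPM

r = 9.8 / 2 = 4.9 cm
Current RCF = 1.118 × 10⁻⁵ × 4.9 × (34488)² = 1.118 × 10⁻⁵ × 4.9 × 1,189,422,144 ≈ 65,158.9 × g
Target RCF = 65,158.9 + 68,000 = 133,158.9 × g
N² = 133,158.9 / (5.4782 × 10⁻⁵) = 2,430,705,341
N ≈ √2,430,705,341 ≈ 49,302.2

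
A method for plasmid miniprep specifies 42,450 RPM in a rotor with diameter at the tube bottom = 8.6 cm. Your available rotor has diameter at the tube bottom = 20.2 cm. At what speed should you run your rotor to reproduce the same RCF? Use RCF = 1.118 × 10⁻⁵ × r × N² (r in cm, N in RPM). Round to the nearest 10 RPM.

Original rotor: r = 8.6 / 2 = 4.3 cm
RCF_original = 1.118 × 10⁻⁵ × 4.3 × (42450)² = 1.118 × 10⁻⁵ × 4.3 × 1,802,002,500 ≈ 86,629.5 × g
Your rotor: r = 20.2 / 2 = 10.1 cm
86,629.5 = 1.118 × 10⁻⁵ × 10.1 × N²
N² = 86,629.5 / (11.2918 × 10⁻⁵) = 767,189,465
N ≈ √767,189,465 ≈ 27,698.2

27700 RPM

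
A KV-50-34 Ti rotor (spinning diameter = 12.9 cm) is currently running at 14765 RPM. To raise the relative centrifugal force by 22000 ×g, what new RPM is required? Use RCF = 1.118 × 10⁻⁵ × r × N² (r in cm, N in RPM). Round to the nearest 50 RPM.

N₂ ≈ 22850 RPM

r = 12.9 / 2 = 6.45 cm
Current RCF = 1.118 × 10⁻⁵ × 6.45 × (14765)² = 1.118 × 10⁻⁵ × 6.45 × 218,005,225 ≈ 15,720.6 × g
Target RCF = 15,720.6 + 22,000 = 37,720.6 × g
N² = 37,720.6 / (7.2111 × 10⁻⁵) = 523,090,791
N ≈ √523,090,791 ≈ 22,871.2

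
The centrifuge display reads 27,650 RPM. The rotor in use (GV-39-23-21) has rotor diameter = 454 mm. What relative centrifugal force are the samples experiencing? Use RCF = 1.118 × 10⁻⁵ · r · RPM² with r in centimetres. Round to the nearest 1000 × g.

r = 454 mm / 2 = 227 mm = 22.7 cm
RCF = 1.118 × 10⁻⁵ × 22.7 × (27650)² = 1.118 × 10⁻⁵ × 22.7 × 764,522,500 ≈ 194,025.1 × g

194000 x g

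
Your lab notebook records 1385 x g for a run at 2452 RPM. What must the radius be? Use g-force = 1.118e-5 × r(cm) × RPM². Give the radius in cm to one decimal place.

1385 = 1.118 × 10⁻⁵ × r × (2452)²
r = 1385 / (1.118 × 10⁻⁵ × 6,012,304) = 1385 / 67.21756 ≈ 20.605 cm

20.6 cm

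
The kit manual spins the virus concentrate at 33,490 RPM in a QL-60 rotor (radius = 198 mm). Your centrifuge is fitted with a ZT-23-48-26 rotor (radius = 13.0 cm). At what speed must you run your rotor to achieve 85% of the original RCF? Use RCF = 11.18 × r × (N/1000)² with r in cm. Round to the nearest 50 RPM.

Original rotor: r = 198 mm = 19.8 cm
RCF = 11.18 × r × (N/1000)²
RCF_original = 11.18 × 19.8 × (33.49)² = 11.18 × 19.8 × 1,121.5801 ≈ 248,277.5 × g
Target RCF = 0.85 × 248,277.5 ≈ 211,035.9 × g
211,035.9 = 11.18 × 13 × (N/1000)²
(N/1000)² = 211,035.9 / 145.34 = 1452.015
N = 1000 × √1452.015 ≈ 38,105.3

38100 RPM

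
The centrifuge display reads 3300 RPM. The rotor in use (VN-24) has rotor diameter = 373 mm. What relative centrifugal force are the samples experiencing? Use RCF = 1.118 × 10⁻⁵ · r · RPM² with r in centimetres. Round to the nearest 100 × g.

2300 g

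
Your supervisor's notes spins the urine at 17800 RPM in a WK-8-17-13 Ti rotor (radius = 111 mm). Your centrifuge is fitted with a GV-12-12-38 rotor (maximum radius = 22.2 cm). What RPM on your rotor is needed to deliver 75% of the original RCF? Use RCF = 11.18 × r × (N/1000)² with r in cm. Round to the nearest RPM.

≈ 10900 RPM

Original rotor: r = 111 mm = 11.1 cm
RCF = 11.18 × r × (N/1000)²
RCF_original = 11.18 × 11.1 × (17.8)² = 11.18 × 11.1 × 316.84 ≈ 39,319.2 × g
Target RCF = 0.75 × 39,319.2 ≈ 29,489.4 × g
29,489.4 = 11.18 × 22.2 × (N/1000)²
(N/1000)² = 29,489.4 / 248.196 = 118.815
N = 1000 × √118.815 ≈ 10,900.2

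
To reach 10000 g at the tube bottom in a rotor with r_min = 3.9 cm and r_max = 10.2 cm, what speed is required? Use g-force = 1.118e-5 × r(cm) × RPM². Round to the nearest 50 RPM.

Use r_max = 10.2 cm.
RCF = 1.118 × 10⁻⁵ × r × N²
10,000 = 1.118 × 10⁻⁵ × 10.2 × N²
N² = 10,000 / (11.4036 × 10⁻⁵) = 87,691,606
N ≈ √87,691,606 ≈ 9,364.4

≈ 9350 RPM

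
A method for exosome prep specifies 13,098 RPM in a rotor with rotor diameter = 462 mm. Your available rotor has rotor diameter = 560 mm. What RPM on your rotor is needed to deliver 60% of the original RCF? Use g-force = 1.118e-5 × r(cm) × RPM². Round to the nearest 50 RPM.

9200 RPM

Original rotor: r = 462 mm / 2 = 231 mm = 23.1 cm
RCF = 1.118 × 10⁻⁵ × r × N²
RCF_original = 1.118 × 10⁻⁵ × 23.1 × (13098)² = 1.118 × 10⁻⁵ × 23.1 × 171,557,604 ≈ 44,306.1 × g
Target RCF = 0.6 × 44,306.1 ≈ 26,583.7 × g
Your rotor: r = 560 mm / 2 = 280 mm = 28 cm
26,583.7 = 1.118 × 10⁻⁵ × 28 × N²
N² = 26,583.7 / (31.304 × 10⁻⁵) = 84,921,096
N ≈ √84,921,096 ≈ 9,215.3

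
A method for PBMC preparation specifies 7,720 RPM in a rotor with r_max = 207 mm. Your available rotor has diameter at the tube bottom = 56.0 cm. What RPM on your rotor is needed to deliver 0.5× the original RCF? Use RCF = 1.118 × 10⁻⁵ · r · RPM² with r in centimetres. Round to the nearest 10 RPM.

Original rotor: r = 207 mm = 20.7 cm
RCF_original = 1.118 × 10⁻⁵ × 20.7 × (7720)² = 1.118 × 10⁻⁵ × 20.7 × 59,598,400 ≈ 13,792.6 × g
Target RCF = 0.5 × 13,792.6 ≈ 6,896.3 × g
Your rotor: r = 56.0 / 2 = 28 cm
6,896.3 = 1.118 × 10⁻⁵ × 28 × N²
N² = 6,896.3 / (31.304 × 10⁻⁵) = 22,030,092
N ≈ √22,030,092 ≈ 4,693.6

4690 RPM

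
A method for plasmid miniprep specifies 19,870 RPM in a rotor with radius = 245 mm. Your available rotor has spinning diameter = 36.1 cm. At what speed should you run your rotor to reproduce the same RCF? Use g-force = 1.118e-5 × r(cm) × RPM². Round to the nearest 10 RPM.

Original rotor: r = 245 mm = 24.5 cm
RCF_original = 1.118 × 10⁻⁵ × 24.5 × (19870)² = 1.118 × 10⁻⁵ × 24.5 × 394,816,900 ≈ 108,144.3 × g
Your rotor: r = 36.1 / 2 = 18.05 cm
108,144.3 = 1.118 × 10⁻⁵ × 18.05 × N²
N² = 108,144.3 / (20.1799 × 10⁻⁵) = 535,901,070
N ≈ √535,901,070 ≈ 23,149.5

≈ 23150 RPM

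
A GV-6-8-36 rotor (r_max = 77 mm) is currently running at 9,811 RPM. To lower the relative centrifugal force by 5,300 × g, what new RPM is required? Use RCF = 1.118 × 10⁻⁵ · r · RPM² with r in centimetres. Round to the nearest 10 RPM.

5890 RPM

r = 77 mm = 7.7 cm
Current RCF = 1.118 × 10⁻⁵ × 7.7 × (9811)² = 1.118 × 10⁻⁵ × 7.7 × 96,255,721 ≈ 8,286.3 × g
Target RCF = 8,286.3 − 5,300 = 2,986.3 × g
N² = 2,986.3 / (8.6086 × 10⁻⁵) = 34,689,729
N ≈ √34,689,729 ≈ 5,889.8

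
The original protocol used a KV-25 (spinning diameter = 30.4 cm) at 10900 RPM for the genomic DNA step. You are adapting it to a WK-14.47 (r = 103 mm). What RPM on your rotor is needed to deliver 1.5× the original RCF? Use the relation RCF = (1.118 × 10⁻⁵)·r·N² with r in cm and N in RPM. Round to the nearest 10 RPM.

Original rotor: r = 30.4 / 2 = 15.2 cm
RCF_original = 1.118 × 10⁻⁵ × 15.2 × (10900)² = 1.118 × 10⁻⁵ × 15.2 × 118,810,000 ≈ 20,190.1 × g
Target RCF = 1.5 × 20,190.1 ≈ 30,285.1 × g
Your rotor: r = 103 mm = 10.3 cm
30,285.1 = 1.118 × 10⁻⁵ × 10.3 × N²
N² = 30,285.1 / (11.5154 × 10⁻⁵) = 262,996,509
N ≈ √262,996,509 ≈ 16,217.2

≈ 16220 RPM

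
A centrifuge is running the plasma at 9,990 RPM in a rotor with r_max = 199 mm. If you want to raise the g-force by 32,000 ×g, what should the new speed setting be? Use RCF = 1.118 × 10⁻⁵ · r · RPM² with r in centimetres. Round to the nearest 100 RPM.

N₂ ≈ 15600 RPM

r = 199 mm = 19.9 cm
Current RCF = 1.118 × 10⁻⁵ × 19.9 × (9990)² = 1.118 × 10⁻⁵ × 19.9 × 99,800,100 ≈ 22,203.7 × g
Target RCF = 22,203.7 + 32,000 = 54,203.7 × g
N² = 54,203.7 / (22.2482 × 10⁻⁵) = 243,631,844
N ≈ √243,631,844 ≈ 15,608.7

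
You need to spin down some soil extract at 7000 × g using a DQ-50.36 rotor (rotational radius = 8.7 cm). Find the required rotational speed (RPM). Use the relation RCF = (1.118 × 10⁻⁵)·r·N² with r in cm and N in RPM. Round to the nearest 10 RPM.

7,000 = 1.118 × 10⁻⁵ × 8.7 × N²
N² = 7,000 / (9.7266 × 10⁻⁵) = 71,967,594
N ≈ √71,967,594 ≈ 8,483.4

≈ 8480 RPM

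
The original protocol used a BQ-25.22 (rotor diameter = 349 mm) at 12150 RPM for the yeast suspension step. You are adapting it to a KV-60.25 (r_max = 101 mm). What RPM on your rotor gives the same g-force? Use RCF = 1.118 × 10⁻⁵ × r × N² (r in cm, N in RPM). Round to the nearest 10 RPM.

15970 RPM

Original rotor: r = 349 mm / 2 = 174.5 mm = 17.45 cm
RCF = 1.118 × 10⁻⁵ × r × N²
RCF_original = 1.118 × 10⁻⁵ × 17.45 × (12150)² = 1.118 × 10⁻⁵ × 17.45 × 147,622,500 ≈ 28,799.8 × g
Your rotor: r = 101 mm = 10.1 cm
28,799.8 = 1.118 × 10⁻⁵ × 10.1 × N²
N² = 28,799.8 / (11.2918 × 10⁻⁵) = 255,050,568
N ≈ √255,050,568 ≈ 15,970.3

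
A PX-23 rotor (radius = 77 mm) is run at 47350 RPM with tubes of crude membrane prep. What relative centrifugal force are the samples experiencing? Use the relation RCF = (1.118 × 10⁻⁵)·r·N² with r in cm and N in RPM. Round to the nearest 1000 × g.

193000 g

r = 77 mm = 7.7 cm
RCF = 1.118 × 10⁻⁵ × 7.7 × (47350)² = 1.118 × 10⁻⁵ × 7.7 × 2,242,022,500 ≈ 193,006.7 × g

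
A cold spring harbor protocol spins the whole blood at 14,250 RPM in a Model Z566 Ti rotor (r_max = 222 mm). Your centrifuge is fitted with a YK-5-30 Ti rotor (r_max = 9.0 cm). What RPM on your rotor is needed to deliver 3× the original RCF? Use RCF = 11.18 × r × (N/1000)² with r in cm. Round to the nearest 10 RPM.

38760 RPM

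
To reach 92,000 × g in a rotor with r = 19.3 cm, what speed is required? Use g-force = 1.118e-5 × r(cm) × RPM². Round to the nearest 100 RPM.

20600 RPM

92,000 = 1.118 × 10⁻⁵ × 19.3 × N²
N² = 92,000 / (21.5774 × 10⁻⁵) = 426,372,037
N ≈ √426,372,037 ≈ 20,648.8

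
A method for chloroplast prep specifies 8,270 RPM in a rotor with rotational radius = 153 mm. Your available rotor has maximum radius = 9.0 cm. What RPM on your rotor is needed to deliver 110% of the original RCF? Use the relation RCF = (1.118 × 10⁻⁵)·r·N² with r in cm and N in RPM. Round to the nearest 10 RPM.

Original rotor: r = 153 mm = 15.3 cm
RCF = 1.118 × 10⁻⁵ × r × N²
RCF_original = 1.118 × 10⁻⁵ × 15.3 × (8270)² = 1.118 × 10⁻⁵ × 15.3 × 68,392,900 ≈ 11,698.9 × g
Target RCF = 1.1 × 11,698.9 ≈ 12,868.8 × g
12,868.8 = 1.118 × 10⁻⁵ × 9 × N²
N² = 12,868.8 / (10.062 × 10⁻⁵) = 127,895,051
N ≈ √127,895,051 ≈ 11,309.1

11310 RPM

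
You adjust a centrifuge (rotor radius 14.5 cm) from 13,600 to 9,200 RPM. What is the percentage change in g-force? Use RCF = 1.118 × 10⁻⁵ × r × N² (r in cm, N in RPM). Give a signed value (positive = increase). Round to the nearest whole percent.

RCF ∝ N², so the ratio is (9200/13600)² = (0.676471)² = 0.4576.
Change = 0.4576 − 1 = -0.5424 → -54.2%.

-54%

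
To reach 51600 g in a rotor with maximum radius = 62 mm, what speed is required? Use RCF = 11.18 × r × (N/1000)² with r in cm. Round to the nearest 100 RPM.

27300 RPM

r = 62 mm = 6.2 cm
RCF = 11.18 × r × (N/1000)²
51,600 = 11.18 × 6.2 × (N/1000)²
(N/1000)² = 51,600 / 69.316 = 744.4169
N = 1000 × √744.4169 ≈ 27,284.0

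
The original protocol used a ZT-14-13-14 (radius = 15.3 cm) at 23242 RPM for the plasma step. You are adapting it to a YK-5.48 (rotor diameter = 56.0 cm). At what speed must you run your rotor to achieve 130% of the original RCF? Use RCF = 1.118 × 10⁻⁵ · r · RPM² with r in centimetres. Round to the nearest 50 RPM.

RCF = 1.118 × 10⁻⁵ × r × N²
RCF_original = 1.118 × 10⁻⁵ × 15.3 × (23242)² = 1.118 × 10⁻⁵ × 15.3 × 540,190,564 ≈ 92,401.8 × g
Target RCF = 1.3 × 92,401.8 ≈ 120,122.3 × g
Your rotor: r = 56.0 / 2 = 28 cm
120,122.3 = 1.118 × 10⁻⁵ × 28 × N²
N² = 120,122.3 / (31.304 × 10⁻⁵) = 383,728,278
N ≈ √383,728,278 ≈ 19,589.0

≈ 19600 RPM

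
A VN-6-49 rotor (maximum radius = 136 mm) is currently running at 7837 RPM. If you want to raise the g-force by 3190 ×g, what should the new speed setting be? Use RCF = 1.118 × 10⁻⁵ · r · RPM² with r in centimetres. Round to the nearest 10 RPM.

r = 136 mm = 13.6 cm
Current RCF = 1.118 × 10⁻⁵ × 13.6 × (7837)² = 1.118 × 10⁻⁵ × 13.6 × 61,418,569 ≈ 9,338.6 × g
Target RCF = 9,338.6 + 3,190 = 12,528.6 × g
N² = 12,528.6 / (15.2048 × 10⁻⁵) = 82,398,979
N ≈ √82,398,979 ≈ 9,077.4

N₂ ≈ 9080 RPM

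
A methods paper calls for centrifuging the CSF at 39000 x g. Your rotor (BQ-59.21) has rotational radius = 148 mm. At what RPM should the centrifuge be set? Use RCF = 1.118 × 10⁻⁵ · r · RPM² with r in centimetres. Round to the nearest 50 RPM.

15350 RPM

r = 148 mm = 14.8 cm
39,000 = 1.118 × 10⁻⁵ × 14.8 × N²
N² = 39,000 / (16.5464 × 10⁻⁵) = 235,700,817
N ≈ √235,700,817 ≈ 15,352.6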